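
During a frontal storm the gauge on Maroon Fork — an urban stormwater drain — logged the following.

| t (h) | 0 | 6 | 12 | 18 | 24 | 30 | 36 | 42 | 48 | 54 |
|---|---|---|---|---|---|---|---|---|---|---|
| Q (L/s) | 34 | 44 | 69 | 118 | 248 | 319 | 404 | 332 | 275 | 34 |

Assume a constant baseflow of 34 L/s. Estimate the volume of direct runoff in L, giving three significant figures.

V ≈ 3.32 × 10^7 L

Direct-runoff ordinates (Q − Q_b): 0.0, 10.0, 35.0, 84.0, 214.0, 285.0, 370.0, 298.0, 241.0, 0.0 L/s.
ΣQ_DR = 1537 L/s.
With Δt = 6 h = 21600 s, V = ΣQ_DR · Δt = 1537 × 21600 = 3.32 × 10^7 L.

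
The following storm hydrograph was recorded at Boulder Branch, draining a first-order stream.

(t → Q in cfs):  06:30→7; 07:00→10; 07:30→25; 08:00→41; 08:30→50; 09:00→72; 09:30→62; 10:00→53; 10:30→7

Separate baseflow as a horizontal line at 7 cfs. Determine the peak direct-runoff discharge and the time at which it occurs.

Q_p = 65.0 cfs at t = 09:00

Subtracting baseflow gives direct-runoff ordinates: 0.0, 3.0, 18.0, 34.0, 43.0, 65.0, 55.0, 46.0, 0.0 cfs.
The maximum is 65.0 cfs, occurring at the reading for t = 09:00.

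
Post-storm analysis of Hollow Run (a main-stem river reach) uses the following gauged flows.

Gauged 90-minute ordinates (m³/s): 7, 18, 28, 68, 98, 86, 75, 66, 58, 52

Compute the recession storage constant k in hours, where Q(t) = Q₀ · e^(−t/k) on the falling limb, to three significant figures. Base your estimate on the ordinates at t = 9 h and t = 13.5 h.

k ≈ 12.3 h

On the falling limb, Q drops from 75 to 52 m³/s between t = 9 h and t = 13.5 h (Δt = 4.5 h).
k = −Δt / ln(Q₂/Q₁) = −4.5 / ln(52/75) = 12.3 h.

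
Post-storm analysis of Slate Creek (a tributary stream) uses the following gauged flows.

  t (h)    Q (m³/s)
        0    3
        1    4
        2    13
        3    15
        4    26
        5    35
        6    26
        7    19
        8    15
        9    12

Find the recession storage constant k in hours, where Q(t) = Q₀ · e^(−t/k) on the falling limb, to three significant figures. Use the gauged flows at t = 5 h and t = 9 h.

On the falling limb, Q drops from 35 to 12 m³/s between t = 5 h and t = 9 h (Δt = 4 h).
k = −Δt / ln(Q₂/Q₁) = −4 / ln(12/35) = 3.74 h.

k ≈ 3.74 h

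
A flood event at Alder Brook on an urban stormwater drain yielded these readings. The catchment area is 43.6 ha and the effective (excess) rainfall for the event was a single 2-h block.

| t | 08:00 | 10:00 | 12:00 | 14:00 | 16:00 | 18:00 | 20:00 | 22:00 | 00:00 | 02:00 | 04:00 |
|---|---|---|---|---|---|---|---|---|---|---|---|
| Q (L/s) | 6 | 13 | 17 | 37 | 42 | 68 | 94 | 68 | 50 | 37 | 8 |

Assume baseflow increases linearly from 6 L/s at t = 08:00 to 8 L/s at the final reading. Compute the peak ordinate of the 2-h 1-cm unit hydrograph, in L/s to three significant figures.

U_p ≈ 145 L/s

Direct runoff: 0.00, 6.80, 10.60, 30.40, 35.20, 61.00, 86.80, 60.60, 42.40, 29.20, 0.00 L/s; ΣQ_DR = 363.0 L/s, peak = 86.80 L/s.
Runoff depth d = ΣQ_DR·Δt / A = 363.0 × 7200 / (43.6 ha) = 5.994 mm.
The 1-cm UH is the DRH scaled by (10 mm)/d, so U_p = 86.80 × 10/5.994 = 145 L/s.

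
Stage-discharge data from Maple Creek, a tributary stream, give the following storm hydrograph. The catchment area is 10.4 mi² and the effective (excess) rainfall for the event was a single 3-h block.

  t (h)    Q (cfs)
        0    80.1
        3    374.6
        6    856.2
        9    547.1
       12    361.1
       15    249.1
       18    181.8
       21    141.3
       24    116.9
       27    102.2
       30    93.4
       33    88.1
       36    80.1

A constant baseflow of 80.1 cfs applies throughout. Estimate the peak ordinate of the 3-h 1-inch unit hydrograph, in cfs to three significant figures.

Direct runoff: 0.0, 294.5, 776.1, 467.0, 281.0, 169.0, 101.7, 61.2, 36.8, 22.1, 13.3, 8.0, 0.0 cfs; ΣQ_DR = 2231 cfs, peak = 776.1 cfs.
Runoff depth d = ΣQ_DR·Δt / A = 2231 × 10800 / (10.4 mi²) = 0.9971 in.
The 1-inch UH is the DRH scaled by (1 in)/d, so U_p = 776.1 × 1/0.9971 = 778 cfs.

U_p ≈ 778 cfs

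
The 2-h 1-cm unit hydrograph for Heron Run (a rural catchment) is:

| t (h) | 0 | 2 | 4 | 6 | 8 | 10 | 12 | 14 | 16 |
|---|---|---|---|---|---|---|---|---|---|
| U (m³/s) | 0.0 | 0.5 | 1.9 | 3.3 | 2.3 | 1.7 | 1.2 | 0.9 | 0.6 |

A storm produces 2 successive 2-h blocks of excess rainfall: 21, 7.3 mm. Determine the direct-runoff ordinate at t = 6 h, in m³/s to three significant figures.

By discrete convolution, Q_j = Σ (P_i / 10 mm) · U_{j−i}.
At t = 6 h (j=3): Q = (21/10)·3.3 + (7.3/10)·1.9 = 8.32 m³/s.

Q ≈ 8.32 m³/s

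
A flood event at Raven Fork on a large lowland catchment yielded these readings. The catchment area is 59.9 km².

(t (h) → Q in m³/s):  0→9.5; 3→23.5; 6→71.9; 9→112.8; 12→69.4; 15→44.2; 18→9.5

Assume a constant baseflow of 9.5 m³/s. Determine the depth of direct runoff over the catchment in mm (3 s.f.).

Direct runoff: 0.0, 14.0, 62.4, 103.3, 59.9, 34.7, 0.0 m³/s; ΣQ_DR = 274.3 m³/s.
V = ΣQ_DR · Δt = 274.3 × 10800 s = 2.962 × 10^6 m³.
Over A = 59.9 km², depth = V / A = 49.5 mm.

d ≈ 49.5 mm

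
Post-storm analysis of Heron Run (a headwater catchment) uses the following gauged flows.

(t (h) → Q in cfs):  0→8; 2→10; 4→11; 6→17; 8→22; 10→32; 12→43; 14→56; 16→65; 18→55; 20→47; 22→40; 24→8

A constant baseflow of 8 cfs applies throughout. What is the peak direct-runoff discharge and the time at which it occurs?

Q_p = 57.0 cfs at t = 16 h

Subtracting baseflow gives direct-runoff ordinates: 0.0, 2.0, 3.0, 9.0, 14.0, 24.0, 35.0, 48.0, 57.0, 47.0, 39.0, 32.0, 0.0 cfs.
The maximum is 57.0 cfs, occurring at the reading for t = 16 h.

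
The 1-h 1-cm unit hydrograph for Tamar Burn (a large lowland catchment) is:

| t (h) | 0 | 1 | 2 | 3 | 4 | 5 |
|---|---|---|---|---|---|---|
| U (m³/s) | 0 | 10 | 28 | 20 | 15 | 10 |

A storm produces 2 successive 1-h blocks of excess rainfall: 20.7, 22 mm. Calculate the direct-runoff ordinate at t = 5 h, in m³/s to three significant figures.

Q ≈ 53.7 m³/s

By discrete convolution, Q_j = Σ (P_i / 10 mm) · U_{j−i}.
At t = 5 h (j=5): Q = (20.7/10)·10 + (22/10)·15 = 53.7 m³/s.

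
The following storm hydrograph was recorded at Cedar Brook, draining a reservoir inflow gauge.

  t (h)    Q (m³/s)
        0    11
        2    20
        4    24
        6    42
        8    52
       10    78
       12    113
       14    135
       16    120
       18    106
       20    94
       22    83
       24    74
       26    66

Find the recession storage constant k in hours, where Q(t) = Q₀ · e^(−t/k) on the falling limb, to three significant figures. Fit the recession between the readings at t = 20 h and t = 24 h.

On the falling limb, Q drops from 94 to 74 m³/s between t = 20 h and t = 24 h (Δt = 4 h).
k = −Δt / ln(Q₂/Q₁) = −4 / ln(74/94) = 16.7 h.

k ≈ 16.7 h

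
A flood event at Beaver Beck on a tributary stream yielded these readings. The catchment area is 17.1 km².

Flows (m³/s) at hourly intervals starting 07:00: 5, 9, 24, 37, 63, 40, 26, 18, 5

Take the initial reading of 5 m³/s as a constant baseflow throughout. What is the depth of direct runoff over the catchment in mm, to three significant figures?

Direct runoff: 0.0, 4.0, 19.0, 32.0, 58.0, 35.0, 21.0, 13.0, 0.0 m³/s; ΣQ_DR = 182.0 m³/s.
V = ΣQ_DR · Δt = 182.0 × 3600 s = 6.552 × 10^5 m³.
Over A = 17.1 km², depth = V / A = 38.3 mm.

d ≈ 38.3 mm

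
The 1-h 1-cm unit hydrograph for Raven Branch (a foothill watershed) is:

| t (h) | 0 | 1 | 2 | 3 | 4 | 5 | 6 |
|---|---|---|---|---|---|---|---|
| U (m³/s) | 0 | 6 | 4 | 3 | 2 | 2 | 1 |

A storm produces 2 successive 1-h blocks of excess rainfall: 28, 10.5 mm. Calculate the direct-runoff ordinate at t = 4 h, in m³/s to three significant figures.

Q ≈ 8.75 m³/s

By discrete convolution, Q_j = Σ (P_i / 10 mm) · U_{j−i}.
At t = 4 h (j=4): Q = (28/10)·2 + (10.5/10)·3 = 8.75 m³/s.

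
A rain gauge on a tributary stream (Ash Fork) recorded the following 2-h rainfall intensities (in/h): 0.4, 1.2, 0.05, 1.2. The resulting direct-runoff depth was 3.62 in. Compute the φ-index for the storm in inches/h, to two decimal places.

Only the 3 blocks with intensity above φ contribute runoff: 0.4, 1.2, 1.2 in/h.
Σ(I−φ)·Δt = d  ⇒  (0.4+1.2+1.2 − 3φ)·2 = 3.62
φ = (2.800 − 3.62/2) / 3 = 0.33 in/h.

φ ≈ 0.33 in/h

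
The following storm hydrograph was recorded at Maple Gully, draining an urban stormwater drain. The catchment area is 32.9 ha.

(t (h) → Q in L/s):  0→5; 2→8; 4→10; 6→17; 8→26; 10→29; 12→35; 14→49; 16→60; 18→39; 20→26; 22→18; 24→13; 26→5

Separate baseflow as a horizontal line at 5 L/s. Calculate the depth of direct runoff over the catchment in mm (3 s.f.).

Direct runoff: 0.0, 3.0, 5.0, 12.0, 21.0, 24.0, 30.0, 44.0, 55.0, 34.0, 21.0, 13.0, 8.0, 0.0 L/s; ΣQ_DR = 270.0 L/s.
V = ΣQ_DR · Δt = 270.0 × 7200 s = 1.944 × 10^6 L.
Over A = 32.9 ha, depth = V / A = 5.91 mm.

d ≈ 5.91 mm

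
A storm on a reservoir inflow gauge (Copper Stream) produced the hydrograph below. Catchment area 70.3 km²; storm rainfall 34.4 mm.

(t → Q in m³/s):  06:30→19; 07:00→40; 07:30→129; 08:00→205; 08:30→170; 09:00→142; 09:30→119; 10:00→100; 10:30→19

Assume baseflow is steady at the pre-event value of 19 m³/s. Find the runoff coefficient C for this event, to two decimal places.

C ≈ 0.57

ΣQ_DR = 772.0 m³/s; V = ΣQ_DR·Δt = 1.390 × 10^6 m³.
Runoff depth d = V / A = 19.77 mm.
C = d / P = 19.77 / 34.4 = 0.57.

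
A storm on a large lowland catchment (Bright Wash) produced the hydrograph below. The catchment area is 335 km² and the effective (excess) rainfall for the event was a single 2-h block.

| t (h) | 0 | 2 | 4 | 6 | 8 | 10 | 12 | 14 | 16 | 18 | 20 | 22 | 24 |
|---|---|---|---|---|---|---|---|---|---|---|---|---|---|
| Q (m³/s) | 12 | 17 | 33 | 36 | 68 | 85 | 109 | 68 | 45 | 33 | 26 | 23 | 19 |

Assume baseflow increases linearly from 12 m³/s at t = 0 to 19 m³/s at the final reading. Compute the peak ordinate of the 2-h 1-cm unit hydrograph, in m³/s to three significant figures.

Direct runoff: 0.00, 4.42, 19.83, 22.25, 53.67, 70.08, 93.50, 51.92, 28.33, 15.75, 8.17, 4.58, 0.00 m³/s; ΣQ_DR = 372.5 m³/s, peak = 93.50 m³/s.
Runoff depth d = ΣQ_DR·Δt / A = 372.5 × 7200 / (335 km²) = 8.006 mm.
The 1-cm UH is the DRH scaled by (10 mm)/d, so U_p = 93.50 × 10/8.006 = 117 m³/s.

U_p ≈ 117 m³/s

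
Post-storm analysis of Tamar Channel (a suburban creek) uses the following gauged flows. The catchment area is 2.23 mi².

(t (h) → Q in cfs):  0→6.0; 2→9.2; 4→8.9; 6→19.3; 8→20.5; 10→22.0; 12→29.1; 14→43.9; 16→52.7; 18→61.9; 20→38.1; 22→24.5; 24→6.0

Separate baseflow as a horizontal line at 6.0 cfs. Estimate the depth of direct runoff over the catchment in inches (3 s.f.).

d ≈ 0.367 in

Direct runoff: 0.0, 3.2, 2.9, 13.3, 14.5, 16.0, 23.1, 37.9, 46.7, 55.9, 32.1, 18.5, 0.0 cfs; ΣQ_DR = 264.1 cfs.
V = ΣQ_DR · Δt = 264.1 × 7200 s = 1.902 × 10^6 ft³.
Over A = 2.23 mi², depth = V / A = 0.367 in.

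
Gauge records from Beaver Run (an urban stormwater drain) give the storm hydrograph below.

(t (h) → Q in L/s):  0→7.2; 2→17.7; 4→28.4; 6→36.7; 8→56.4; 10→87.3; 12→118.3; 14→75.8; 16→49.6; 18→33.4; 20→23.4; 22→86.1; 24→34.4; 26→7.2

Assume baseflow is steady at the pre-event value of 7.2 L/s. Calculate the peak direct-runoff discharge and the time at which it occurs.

Subtracting baseflow gives direct-runoff ordinates: 0.0, 10.5, 21.2, 29.5, 49.2, 80.1, 111.1, 68.6, 42.4, 26.2, 16.2, 78.9, 27.2, 0.0 L/s.
The maximum is 111.1 L/s, occurring at the reading for t = 12 h.

Q_p = 111.1 L/s at t = 12 h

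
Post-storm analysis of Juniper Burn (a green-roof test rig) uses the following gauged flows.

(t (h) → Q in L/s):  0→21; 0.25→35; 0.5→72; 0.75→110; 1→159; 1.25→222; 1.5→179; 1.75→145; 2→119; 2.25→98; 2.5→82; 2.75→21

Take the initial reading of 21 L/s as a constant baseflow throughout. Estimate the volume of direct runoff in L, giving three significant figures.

V ≈ 9.10 × 10^5 L

Direct-runoff ordinates (Q − Q_b): 0.0, 14.0, 51.0, 89.0, 138.0, 201.0, 158.0, 124.0, 98.0, 77.0, 61.0, 0.0 L/s.
ΣQ_DR = 1011 L/s.
With Δt = 0.25 h = 900 s, V = ΣQ_DR · Δt = 1011 × 900 = 9.10 × 10^5 L.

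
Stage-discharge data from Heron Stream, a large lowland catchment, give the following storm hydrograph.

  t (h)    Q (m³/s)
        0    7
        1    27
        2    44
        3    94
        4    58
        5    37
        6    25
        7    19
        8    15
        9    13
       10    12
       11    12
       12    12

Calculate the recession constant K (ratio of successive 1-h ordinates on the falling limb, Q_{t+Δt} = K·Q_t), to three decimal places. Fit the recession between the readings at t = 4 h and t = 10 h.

K ≈ 0.769

Using the recession-limb readings at t = 4 h and t = 10 h: Q falls from 58 to 12 m³/s over 6 intervals.
K = (Q₂/Q₁)^(1/6) = (12/58)^(1/6) = 0.769.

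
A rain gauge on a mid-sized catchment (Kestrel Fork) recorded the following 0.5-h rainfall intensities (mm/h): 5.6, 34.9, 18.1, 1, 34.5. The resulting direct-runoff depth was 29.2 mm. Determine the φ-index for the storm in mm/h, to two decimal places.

φ ≈ 9.70 mm/h

Only the 3 blocks with intensity above φ contribute runoff: 34.9, 18.1, 34.5 mm/h.
Σ(I−φ)·Δt = d  ⇒  (34.9+18.1+34.5 − 3φ)·0.5 = 29.2
φ = (87.50 − 29.2/0.5) / 3 = 9.70 mm/h.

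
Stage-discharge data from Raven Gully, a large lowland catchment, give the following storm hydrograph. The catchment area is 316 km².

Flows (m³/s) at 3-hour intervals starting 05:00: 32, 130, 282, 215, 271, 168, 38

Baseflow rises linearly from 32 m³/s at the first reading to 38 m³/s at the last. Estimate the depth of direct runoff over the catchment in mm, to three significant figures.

d ≈ 30.5 mm

Direct runoff: 0.00, 97.00, 248.00, 180.00, 235.00, 131.00, 0.00 m³/s; ΣQ_DR = 891.0 m³/s.
V = ΣQ_DR · Δt = 891.0 × 10800 s = 9.623 × 10^6 m³.
Over A = 316 km², depth = V / A = 30.5 mm.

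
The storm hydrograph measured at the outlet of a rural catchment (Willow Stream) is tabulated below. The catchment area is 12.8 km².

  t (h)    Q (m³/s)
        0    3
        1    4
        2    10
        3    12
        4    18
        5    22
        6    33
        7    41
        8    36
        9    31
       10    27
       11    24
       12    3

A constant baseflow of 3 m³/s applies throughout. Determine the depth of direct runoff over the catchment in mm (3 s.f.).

Direct runoff: 0.0, 1.0, 7.0, 9.0, 15.0, 19.0, 30.0, 38.0, 33.0, 28.0, 24.0, 21.0, 0.0 m³/s; ΣQ_DR = 225.0 m³/s.
V = ΣQ_DR · Δt = 225.0 × 3600 s = 8.100 × 10^5 m³.
Over A = 12.8 km², depth = V / A = 63.3 mm.

d ≈ 63.3 mm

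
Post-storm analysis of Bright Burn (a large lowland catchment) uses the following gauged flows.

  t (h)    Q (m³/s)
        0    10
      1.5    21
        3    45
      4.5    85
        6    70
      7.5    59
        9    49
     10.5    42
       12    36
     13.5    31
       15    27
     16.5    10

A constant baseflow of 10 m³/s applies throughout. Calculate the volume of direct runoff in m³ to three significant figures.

Direct-runoff ordinates (Q − Q_b): 0.0, 11.0, 35.0, 75.0, 60.0, 49.0, 39.0, 32.0, 26.0, 21.0, 17.0, 0.0 m³/s.
ΣQ_DR = 365.0 m³/s.
With Δt = 1.5 h = 5400 s, V = ΣQ_DR · Δt = 365.0 × 5400 = 1.97 × 10^6 m³.

V ≈ 1.97 × 10^6 m³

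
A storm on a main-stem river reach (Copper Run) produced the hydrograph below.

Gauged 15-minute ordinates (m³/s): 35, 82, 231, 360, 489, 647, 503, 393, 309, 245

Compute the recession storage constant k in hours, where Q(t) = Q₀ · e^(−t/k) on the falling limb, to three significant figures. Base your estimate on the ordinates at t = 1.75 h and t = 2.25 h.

k ≈ 1.06 h

On the falling limb, Q drops from 393 to 245 m³/s between t = 1.75 h and t = 2.25 h (Δt = 0.5 h).
k = −Δt / ln(Q₂/Q₁) = −0.5 / ln(245/393) = 1.06 h.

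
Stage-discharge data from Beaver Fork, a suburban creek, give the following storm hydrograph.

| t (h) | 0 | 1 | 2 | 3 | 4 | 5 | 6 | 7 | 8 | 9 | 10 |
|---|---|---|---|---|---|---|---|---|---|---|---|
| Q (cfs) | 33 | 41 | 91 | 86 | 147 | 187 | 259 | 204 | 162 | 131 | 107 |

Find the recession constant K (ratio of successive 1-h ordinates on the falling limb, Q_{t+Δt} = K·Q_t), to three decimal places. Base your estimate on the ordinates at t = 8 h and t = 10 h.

K ≈ 0.813

Using the recession-limb readings at t = 8 h and t = 10 h: Q falls from 162 to 107 cfs over 2 intervals.
K = (Q₂/Q₁)^(1/2) = (107/162)^(1/2) = 0.813.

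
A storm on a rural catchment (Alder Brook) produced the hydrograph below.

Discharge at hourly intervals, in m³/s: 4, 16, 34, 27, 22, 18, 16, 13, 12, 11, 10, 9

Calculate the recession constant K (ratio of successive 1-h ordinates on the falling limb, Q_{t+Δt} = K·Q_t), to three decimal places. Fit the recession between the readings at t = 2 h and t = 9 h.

Using the recession-limb readings at t = 2 h and t = 9 h: Q falls from 34 to 11 m³/s over 7 intervals.
K = (Q₂/Q₁)^(1/7) = (11/34)^(1/7) = 0.851.

K ≈ 0.851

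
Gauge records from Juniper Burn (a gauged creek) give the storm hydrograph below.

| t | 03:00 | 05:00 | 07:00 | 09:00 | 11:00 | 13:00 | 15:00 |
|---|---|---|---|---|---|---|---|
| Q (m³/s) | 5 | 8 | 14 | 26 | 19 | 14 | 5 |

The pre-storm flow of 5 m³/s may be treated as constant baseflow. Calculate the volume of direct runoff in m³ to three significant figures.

V ≈ 4.03 × 10^5 m³

Direct-runoff ordinates (Q − Q_b): 0.0, 3.0, 9.0, 21.0, 14.0, 9.0, 0.0 m³/s.
ΣQ_DR = 56.00 m³/s.
With Δt = 2 h = 7200 s, V = ΣQ_DR · Δt = 56.00 × 7200 = 4.03 × 10^5 m³.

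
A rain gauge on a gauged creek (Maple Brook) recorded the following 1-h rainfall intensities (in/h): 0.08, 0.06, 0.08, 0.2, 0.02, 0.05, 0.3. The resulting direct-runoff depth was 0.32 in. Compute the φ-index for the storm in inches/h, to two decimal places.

φ ≈ 0.09 in/h

Only the 2 blocks with intensity above φ contribute runoff: 0.2, 0.3 in/h.
Σ(I−φ)·Δt = d  ⇒  (0.2+0.3 − 2φ)·1 = 0.32
φ = (0.5000 − 0.32/1) / 2 = 0.09 in/h.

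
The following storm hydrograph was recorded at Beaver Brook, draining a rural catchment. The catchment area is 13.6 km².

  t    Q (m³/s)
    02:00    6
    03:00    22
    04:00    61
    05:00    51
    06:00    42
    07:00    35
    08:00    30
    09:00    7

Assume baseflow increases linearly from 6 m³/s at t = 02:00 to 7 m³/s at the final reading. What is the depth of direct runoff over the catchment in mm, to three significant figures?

d ≈ 53.5 mm

Direct runoff: 0.00, 15.86, 54.71, 44.57, 35.43, 28.29, 23.14, 0.00 m³/s; ΣQ_DR = 202.0 m³/s.
V = ΣQ_DR · Δt = 202.0 × 3600 s = 7.272 × 10^5 m³.
Over A = 13.6 km², depth = V / A = 53.5 mm.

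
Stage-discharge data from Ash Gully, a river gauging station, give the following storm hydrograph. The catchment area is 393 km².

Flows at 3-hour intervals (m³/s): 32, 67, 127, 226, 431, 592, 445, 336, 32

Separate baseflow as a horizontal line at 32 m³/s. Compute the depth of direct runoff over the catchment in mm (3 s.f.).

d ≈ 55.0 mm

Direct runoff: 0.0, 35.0, 95.0, 194.0, 399.0, 560.0, 413.0, 304.0, 0.0 m³/s; ΣQ_DR = 2000 m³/s.
V = ΣQ_DR · Δt = 2000 × 10800 s = 2.160 × 10^7 m³.
Over A = 393 km², depth = V / A = 55.0 mm.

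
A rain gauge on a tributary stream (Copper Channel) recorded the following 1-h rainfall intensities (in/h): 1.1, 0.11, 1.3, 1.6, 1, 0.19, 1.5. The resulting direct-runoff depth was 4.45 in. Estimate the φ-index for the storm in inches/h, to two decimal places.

Only the 5 blocks with intensity above φ contribute runoff: 1.1, 1.3, 1.6, 1, 1.5 in/h.
Σ(I−φ)·Δt = d  ⇒  (1.1+1.3+1.6+1+1.5 − 5φ)·1 = 4.45
φ = (6.500 − 4.45/1) / 5 = 0.41 in/h.

φ ≈ 0.41 in/h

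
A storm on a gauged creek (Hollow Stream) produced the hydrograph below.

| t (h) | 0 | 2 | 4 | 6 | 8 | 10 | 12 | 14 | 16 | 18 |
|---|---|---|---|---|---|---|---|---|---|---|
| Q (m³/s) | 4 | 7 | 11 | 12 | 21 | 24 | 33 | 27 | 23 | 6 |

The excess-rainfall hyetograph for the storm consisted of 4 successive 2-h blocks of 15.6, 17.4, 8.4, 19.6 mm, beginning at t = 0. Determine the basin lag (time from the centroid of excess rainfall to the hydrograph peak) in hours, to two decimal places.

t_L ≈ 7.95 h

Centroid of excess rainfall: t_c = Σ P_i·t̄_i / ΣP_i = 4.0492 h (block centres at 1, 3, 5, 7 h).
Hydrograph peak occurs at t = 12 h, so basin lag t_L = 12 − 4.0492 = 7.95 h.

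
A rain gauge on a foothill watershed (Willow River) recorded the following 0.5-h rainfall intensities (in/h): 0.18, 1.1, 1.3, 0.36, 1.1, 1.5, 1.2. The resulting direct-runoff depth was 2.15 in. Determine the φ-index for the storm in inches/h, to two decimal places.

Only the 5 blocks with intensity above φ contribute runoff: 1.1, 1.3, 1.1, 1.5, 1.2 in/h.
Σ(I−φ)·Δt = d  ⇒  (1.1+1.3+1.1+1.5+1.2 − 5φ)·0.5 = 2.15
φ = (6.200 − 2.15/0.5) / 5 = 0.38 in/h.

φ ≈ 0.38 in/h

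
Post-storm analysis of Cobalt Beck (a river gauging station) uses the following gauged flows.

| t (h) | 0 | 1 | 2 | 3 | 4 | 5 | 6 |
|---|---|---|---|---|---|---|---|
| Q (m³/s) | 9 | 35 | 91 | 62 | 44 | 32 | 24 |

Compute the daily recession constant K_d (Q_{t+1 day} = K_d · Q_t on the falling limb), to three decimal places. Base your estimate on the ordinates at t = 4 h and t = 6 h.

K_d ≈ 0.001

Between t = 4 h and t = 6 h the flow falls from 44 to 24 m³/s over 2×1 h = 2 h.
Per-interval ratio K = (24/44)^(1/2) = 0.7385; K_d = K^(24/1) = 0.001.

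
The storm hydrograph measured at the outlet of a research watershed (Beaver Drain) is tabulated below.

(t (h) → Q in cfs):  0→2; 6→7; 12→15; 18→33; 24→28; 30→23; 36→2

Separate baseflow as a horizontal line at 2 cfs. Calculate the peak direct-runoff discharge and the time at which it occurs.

Subtracting baseflow gives direct-runoff ordinates: 0.0, 5.0, 13.0, 31.0, 26.0, 21.0, 0.0 cfs.
The maximum is 31.0 cfs, occurring at the reading for t = 18 h.

Q_p = 31.0 cfs at t = 18 h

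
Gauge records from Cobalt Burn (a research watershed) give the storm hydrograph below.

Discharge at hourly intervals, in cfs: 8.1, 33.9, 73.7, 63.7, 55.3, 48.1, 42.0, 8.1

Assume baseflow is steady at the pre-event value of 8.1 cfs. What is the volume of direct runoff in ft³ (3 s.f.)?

Direct-runoff ordinates (Q − Q_b): 0.0, 25.8, 65.6, 55.6, 47.2, 40.0, 33.9, 0.0 cfs.
ΣQ_DR = 268.1 cfs.
With Δt = 1 h = 3600 s, V = ΣQ_DR · Δt = 268.1 × 3600 = 9.65 × 10^5 ft³.

V ≈ 9.65 × 10^5 ft³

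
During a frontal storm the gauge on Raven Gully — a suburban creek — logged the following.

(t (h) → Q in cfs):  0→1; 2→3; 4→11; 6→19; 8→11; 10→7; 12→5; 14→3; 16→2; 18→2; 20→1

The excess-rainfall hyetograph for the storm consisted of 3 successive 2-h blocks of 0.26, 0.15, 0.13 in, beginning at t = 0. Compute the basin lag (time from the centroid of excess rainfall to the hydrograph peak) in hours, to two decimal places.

Centroid of excess rainfall: t_c = Σ P_i·t̄_i / ΣP_i = 2.5185 h (block centres at 1, 3, 5 h).
Hydrograph peak occurs at t = 6 h, so basin lag t_L = 6 − 2.5185 = 3.48 h.

t_L ≈ 3.48 h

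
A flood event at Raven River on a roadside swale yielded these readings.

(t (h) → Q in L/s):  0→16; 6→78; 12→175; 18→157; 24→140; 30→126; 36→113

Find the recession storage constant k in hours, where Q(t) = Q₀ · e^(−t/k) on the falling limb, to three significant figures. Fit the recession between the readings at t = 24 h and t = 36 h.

On the falling limb, Q drops from 140 to 113 L/s between t = 24 h and t = 36 h (Δt = 12 h).
k = −Δt / ln(Q₂/Q₁) = −12 / ln(113/140) = 56.0 h.

k ≈ 56.0 h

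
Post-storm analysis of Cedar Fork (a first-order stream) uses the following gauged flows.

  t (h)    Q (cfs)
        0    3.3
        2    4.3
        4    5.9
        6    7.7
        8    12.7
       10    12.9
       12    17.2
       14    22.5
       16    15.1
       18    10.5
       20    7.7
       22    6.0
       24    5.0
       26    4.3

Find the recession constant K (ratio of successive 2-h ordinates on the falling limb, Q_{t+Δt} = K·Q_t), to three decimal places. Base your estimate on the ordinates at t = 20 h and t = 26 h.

K ≈ 0.823

Using the recession-limb readings at t = 20 h and t = 26 h: Q falls from 7.7 to 4.3 cfs over 3 intervals.
K = (Q₂/Q₁)^(1/3) = (4.3/7.7)^(1/3) = 0.823.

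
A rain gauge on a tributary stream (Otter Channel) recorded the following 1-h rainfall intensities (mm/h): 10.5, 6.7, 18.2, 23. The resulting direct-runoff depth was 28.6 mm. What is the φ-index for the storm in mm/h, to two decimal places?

Only the 3 blocks with intensity above φ contribute runoff: 10.5, 18.2, 23 mm/h.
Σ(I−φ)·Δt = d  ⇒  (10.5+18.2+23 − 3φ)·1 = 28.6
φ = (51.70 − 28.6/1) / 3 = 7.70 mm/h.

φ ≈ 7.70 mm/h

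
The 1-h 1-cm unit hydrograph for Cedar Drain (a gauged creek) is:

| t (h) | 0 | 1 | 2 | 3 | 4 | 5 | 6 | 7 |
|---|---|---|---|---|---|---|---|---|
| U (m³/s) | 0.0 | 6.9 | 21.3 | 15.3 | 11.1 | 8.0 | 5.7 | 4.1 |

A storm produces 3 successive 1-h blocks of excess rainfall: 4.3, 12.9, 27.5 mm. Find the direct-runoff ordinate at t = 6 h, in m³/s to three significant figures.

By discrete convolution, Q_j = Σ (P_i / 10 mm) · U_{j−i}.
At t = 6 h (j=6): Q = (4.3/10)·5.7 + (12.9/10)·8.0 + (27.5/10)·11.1 = 43.3 m³/s.

Q ≈ 43.3 m³/s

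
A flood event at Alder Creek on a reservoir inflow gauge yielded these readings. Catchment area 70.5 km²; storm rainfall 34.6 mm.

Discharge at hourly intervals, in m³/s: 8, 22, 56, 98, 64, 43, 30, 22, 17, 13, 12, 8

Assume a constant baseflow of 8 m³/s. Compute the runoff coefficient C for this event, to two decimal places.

C ≈ 0.44

ΣQ_DR = 297.0 m³/s; V = ΣQ_DR·Δt = 1.069 × 10^6 m³.
Runoff depth d = V / A = 15.17 mm.
C = d / P = 15.17 / 34.6 = 0.44.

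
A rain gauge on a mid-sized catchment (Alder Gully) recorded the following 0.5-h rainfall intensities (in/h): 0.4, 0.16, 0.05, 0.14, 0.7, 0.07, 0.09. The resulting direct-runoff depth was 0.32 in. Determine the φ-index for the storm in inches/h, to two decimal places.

Only the 2 blocks with intensity above φ contribute runoff: 0.4, 0.7 in/h.
Σ(I−φ)·Δt = d  ⇒  (0.4+0.7 − 2φ)·0.5 = 0.32
φ = (1.100 − 0.32/0.5) / 2 = 0.23 in/h.

φ ≈ 0.23 in/h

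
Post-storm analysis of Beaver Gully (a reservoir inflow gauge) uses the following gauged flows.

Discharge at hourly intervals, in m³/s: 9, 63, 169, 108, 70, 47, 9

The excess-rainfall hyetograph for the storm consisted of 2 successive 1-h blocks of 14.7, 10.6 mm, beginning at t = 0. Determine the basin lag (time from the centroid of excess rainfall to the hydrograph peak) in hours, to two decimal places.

Centroid of excess rainfall: t_c = Σ P_i·t̄_i / ΣP_i = 0.9190 h (block centres at 0.5, 1.5 h).
Hydrograph peak occurs at t = 2 h, so basin lag t_L = 2 − 0.9190 = 1.08 h.

t_L ≈ 1.08 h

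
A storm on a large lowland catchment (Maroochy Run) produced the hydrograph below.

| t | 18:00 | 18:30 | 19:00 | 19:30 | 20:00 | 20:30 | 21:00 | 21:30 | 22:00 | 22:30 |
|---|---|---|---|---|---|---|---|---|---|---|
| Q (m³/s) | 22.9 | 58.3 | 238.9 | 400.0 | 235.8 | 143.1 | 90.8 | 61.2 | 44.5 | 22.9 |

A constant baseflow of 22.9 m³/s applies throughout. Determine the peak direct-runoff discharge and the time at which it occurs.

Subtracting baseflow gives direct-runoff ordinates: 0.0, 35.4, 216.0, 377.1, 212.9, 120.2, 67.9, 38.3, 21.6, 0.0 m³/s.
The maximum is 377.1 m³/s, occurring at the reading for t = 19:30.

Q_p = 377.1 m³/s at t = 19:30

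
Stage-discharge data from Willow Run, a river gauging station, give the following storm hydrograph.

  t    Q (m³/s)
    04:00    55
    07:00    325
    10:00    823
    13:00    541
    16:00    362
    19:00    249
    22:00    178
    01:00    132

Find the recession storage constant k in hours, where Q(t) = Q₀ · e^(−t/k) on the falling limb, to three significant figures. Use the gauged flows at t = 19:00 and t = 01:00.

On the falling limb, Q drops from 249 to 132 m³/s between t = 19:00 and t = 01:00 (Δt = 6 h).
k = −Δt / ln(Q₂/Q₁) = −6 / ln(132/249) = 9.45 h.

k ≈ 9.45 h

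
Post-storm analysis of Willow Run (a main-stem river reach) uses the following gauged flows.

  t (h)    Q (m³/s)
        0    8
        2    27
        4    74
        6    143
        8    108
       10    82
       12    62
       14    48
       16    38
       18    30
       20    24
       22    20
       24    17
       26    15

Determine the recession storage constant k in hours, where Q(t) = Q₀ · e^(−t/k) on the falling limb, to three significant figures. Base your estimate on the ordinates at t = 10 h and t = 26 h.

k ≈ 9.42 h

On the falling limb, Q drops from 82 to 15 m³/s between t = 10 h and t = 26 h (Δt = 16 h).
k = −Δt / ln(Q₂/Q₁) = −16 / ln(15/82) = 9.42 h.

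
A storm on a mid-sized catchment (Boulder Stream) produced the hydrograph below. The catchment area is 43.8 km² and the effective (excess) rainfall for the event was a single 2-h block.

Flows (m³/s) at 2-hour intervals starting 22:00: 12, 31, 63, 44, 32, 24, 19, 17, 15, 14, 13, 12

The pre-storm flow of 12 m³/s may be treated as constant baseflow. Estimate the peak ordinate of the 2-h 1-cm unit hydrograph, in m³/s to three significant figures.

Direct runoff: 0.0, 19.0, 51.0, 32.0, 20.0, 12.0, 7.0, 5.0, 3.0, 2.0, 1.0, 0.0 m³/s; ΣQ_DR = 152.0 m³/s, peak = 51.0 m³/s.
Runoff depth d = ΣQ_DR·Δt / A = 152.0 × 7200 / (43.8 km²) = 24.99 mm.
The 1-cm UH is the DRH scaled by (10 mm)/d, so U_p = 51.0 × 10/24.99 = 20.4 m³/s.

U_p ≈ 20.4 m³/s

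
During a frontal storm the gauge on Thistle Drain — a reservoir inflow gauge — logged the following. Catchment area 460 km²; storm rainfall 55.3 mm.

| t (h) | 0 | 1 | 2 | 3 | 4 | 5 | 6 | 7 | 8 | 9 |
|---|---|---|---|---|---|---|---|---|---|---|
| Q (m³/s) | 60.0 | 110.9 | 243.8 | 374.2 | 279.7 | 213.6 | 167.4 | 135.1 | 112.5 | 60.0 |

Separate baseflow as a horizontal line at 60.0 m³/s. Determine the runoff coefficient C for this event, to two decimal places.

ΣQ_DR = 1157 m³/s; V = ΣQ_DR·Δt = 4.166 × 10^6 m³.
Runoff depth d = V / A = 9.056 mm.
C = d / P = 9.056 / 55.3 = 0.16.

C ≈ 0.16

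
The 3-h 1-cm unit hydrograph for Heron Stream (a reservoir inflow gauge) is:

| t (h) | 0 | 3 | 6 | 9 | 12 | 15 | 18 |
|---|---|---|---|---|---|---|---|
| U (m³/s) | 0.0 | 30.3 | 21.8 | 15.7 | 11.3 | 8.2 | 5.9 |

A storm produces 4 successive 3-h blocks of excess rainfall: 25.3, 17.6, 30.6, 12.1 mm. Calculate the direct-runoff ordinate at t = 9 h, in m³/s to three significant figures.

By discrete convolution, Q_j = Σ (P_i / 10 mm) · U_{j−i}.
At t = 9 h (j=3): Q = (25.3/10)·15.7 + (17.6/10)·21.8 + (30.6/10)·30.3 + (12.1/10)·0.0 = 171 m³/s.

Q ≈ 171 m³/s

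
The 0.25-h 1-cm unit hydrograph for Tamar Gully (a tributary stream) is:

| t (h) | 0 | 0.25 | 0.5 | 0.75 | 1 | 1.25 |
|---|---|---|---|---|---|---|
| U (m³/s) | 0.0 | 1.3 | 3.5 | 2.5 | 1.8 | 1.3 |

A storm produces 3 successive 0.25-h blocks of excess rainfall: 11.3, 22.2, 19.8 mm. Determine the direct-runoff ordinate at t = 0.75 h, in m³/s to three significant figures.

Q ≈ 13.2 m³/s

By discrete convolution, Q_j = Σ (P_i / 10 mm) · U_{j−i}.
At t = 0.75 h (j=3): Q = (11.3/10)·2.5 + (22.2/10)·3.5 + (19.8/10)·1.3 = 13.2 m³/s.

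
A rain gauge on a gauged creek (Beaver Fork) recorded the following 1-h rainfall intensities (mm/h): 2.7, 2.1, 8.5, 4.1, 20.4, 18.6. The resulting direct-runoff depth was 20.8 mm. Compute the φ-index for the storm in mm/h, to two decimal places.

Only the 2 blocks with intensity above φ contribute runoff: 20.4, 18.6 mm/h.
Σ(I−φ)·Δt = d  ⇒  (20.4+18.6 − 2φ)·1 = 20.8
φ = (39.00 − 20.8/1) / 2 = 9.10 mm/h.

φ ≈ 9.10 mm/h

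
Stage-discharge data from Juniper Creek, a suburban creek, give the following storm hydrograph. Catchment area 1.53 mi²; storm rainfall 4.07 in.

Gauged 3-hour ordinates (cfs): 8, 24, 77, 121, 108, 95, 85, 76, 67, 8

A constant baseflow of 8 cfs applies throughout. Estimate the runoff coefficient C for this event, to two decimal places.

ΣQ_DR = 589.0 cfs; V = ΣQ_DR·Δt = 6.361 × 10^6 ft³.
Runoff depth d = V / A = 1.790 in.
C = d / P = 1.790 / 4.07 = 0.44.

C ≈ 0.44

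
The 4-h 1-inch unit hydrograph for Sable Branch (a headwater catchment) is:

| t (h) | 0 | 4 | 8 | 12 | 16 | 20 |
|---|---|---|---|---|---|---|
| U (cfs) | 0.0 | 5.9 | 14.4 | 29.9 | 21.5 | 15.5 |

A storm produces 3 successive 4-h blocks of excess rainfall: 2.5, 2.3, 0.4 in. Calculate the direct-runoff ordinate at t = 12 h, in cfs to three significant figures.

By discrete convolution, Q_j = Σ (P_i / 1 in) · U_{j−i}.
At t = 12 h (j=3): Q = (2.5/1)·29.9 + (2.3/1)·14.4 + (0.4/1)·5.9 = 110 cfs.

Q ≈ 110 cfs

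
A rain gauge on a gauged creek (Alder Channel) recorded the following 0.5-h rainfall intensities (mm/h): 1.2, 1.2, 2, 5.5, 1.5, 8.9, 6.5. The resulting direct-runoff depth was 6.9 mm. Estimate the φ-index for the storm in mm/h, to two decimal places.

φ ≈ 2.37 mm/h

Only the 3 blocks with intensity above φ contribute runoff: 5.5, 8.9, 6.5 mm/h.
Σ(I−φ)·Δt = d  ⇒  (5.5+8.9+6.5 − 3φ)·0.5 = 6.9
φ = (20.90 − 6.9/0.5) / 3 = 2.37 mm/h.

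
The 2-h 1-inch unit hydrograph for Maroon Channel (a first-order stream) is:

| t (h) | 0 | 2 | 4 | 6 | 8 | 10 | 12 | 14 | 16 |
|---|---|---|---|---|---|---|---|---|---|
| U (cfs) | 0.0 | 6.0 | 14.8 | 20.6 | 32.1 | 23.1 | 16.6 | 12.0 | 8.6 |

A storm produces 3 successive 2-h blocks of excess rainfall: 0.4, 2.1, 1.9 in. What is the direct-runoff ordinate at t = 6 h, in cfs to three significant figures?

Q ≈ 50.7 cfs

By discrete convolution, Q_j = Σ (P_i / 1 in) · U_{j−i}.
At t = 6 h (j=3): Q = (0.4/1)·20.6 + (2.1/1)·14.8 + (1.9/1)·6.0 = 50.7 cfs.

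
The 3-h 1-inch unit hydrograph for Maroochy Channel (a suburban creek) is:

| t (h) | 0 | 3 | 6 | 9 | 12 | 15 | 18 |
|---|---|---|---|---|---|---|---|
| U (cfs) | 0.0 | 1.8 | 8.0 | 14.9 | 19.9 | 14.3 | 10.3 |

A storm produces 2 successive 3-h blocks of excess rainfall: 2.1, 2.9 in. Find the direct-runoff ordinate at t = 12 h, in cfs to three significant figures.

Q ≈ 85.0 cfs

By discrete convolution, Q_j = Σ (P_i / 1 in) · U_{j−i}.
At t = 12 h (j=4): Q = (2.1/1)·19.9 + (2.9/1)·14.9 = 85.0 cfs.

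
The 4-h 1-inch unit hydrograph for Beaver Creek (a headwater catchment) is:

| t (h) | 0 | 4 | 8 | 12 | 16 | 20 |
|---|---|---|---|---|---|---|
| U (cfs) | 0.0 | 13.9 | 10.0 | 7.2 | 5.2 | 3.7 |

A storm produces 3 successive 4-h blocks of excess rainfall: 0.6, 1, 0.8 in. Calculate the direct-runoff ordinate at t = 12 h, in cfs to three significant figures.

Q ≈ 25.4 cfs

By discrete convolution, Q_j = Σ (P_i / 1 in) · U_{j−i}.
At t = 12 h (j=3): Q = (0.6/1)·7.2 + (1/1)·10.0 + (0.8/1)·13.9 = 25.4 cfs.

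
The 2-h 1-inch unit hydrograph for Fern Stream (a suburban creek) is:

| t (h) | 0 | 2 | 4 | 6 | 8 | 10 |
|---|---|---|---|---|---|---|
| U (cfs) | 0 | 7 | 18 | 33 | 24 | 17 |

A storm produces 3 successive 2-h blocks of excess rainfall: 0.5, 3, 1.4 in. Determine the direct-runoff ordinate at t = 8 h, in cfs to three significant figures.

Q ≈ 136 cfs

By discrete convolution, Q_j = Σ (P_i / 1 in) · U_{j−i}.
At t = 8 h (j=4): Q = (0.5/1)·24 + (3/1)·33 + (1.4/1)·18 = 136 cfs.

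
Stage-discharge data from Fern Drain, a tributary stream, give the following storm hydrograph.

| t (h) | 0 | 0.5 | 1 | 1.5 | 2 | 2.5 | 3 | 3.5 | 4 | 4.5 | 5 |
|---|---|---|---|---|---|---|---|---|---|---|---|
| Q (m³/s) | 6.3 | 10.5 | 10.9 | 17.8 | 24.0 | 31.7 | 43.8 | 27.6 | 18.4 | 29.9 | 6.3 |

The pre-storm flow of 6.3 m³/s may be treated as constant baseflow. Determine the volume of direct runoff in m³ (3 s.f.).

Direct-runoff ordinates (Q − Q_b): 0.0, 4.2, 4.6, 11.5, 17.7, 25.4, 37.5, 21.3, 12.1, 23.6, 0.0 m³/s.
ΣQ_DR = 157.9 m³/s.
With Δt = 0.5 h = 1800 s, V = ΣQ_DR · Δt = 157.9 × 1800 = 2.84 × 10^5 m³.

V ≈ 2.84 × 10^5 m³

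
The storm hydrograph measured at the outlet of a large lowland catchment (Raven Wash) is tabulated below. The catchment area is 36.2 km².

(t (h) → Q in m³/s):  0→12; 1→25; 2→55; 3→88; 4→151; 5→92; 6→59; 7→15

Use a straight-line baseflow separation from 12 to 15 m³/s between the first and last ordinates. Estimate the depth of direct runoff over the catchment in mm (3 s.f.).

Direct runoff: 0.00, 12.57, 42.14, 74.71, 137.29, 77.86, 44.43, 0.00 m³/s; ΣQ_DR = 389.0 m³/s.
V = ΣQ_DR · Δt = 389.0 × 3600 s = 1.400 × 10^6 m³.
Over A = 36.2 km², depth = V / A = 38.7 mm.

d ≈ 38.7 mm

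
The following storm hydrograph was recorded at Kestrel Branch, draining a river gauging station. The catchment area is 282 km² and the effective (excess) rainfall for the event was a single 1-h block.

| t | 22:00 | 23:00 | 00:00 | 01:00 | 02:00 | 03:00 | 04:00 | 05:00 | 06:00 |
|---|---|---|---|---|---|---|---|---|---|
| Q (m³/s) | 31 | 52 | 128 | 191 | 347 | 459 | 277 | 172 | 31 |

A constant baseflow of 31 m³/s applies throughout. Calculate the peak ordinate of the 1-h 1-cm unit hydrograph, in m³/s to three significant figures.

Direct runoff: 0.0, 21.0, 97.0, 160.0, 316.0, 428.0, 246.0, 141.0, 0.0 m³/s; ΣQ_DR = 1409 m³/s, peak = 428.0 m³/s.
Runoff depth d = ΣQ_DR·Δt / A = 1409 × 3600 / (282 km²) = 17.99 mm.
The 1-cm UH is the DRH scaled by (10 mm)/d, so U_p = 428.0 × 10/17.99 = 238 m³/s.

U_p ≈ 238 m³/s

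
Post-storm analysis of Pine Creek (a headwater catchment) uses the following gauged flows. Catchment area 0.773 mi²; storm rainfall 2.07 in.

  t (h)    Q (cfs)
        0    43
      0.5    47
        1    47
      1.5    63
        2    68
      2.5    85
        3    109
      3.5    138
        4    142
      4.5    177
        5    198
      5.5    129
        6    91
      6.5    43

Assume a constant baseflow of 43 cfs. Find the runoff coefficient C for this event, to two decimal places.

C ≈ 0.38

ΣQ_DR = 778.0 cfs; V = ΣQ_DR·Δt = 1.400 × 10^6 ft³.
Runoff depth d = V / A = 0.7798 in.
C = d / P = 0.7798 / 2.07 = 0.38.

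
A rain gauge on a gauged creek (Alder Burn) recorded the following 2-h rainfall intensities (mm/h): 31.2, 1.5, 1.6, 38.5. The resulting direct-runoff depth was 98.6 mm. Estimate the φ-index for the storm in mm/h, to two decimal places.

Only the 2 blocks with intensity above φ contribute runoff: 31.2, 38.5 mm/h.
Σ(I−φ)·Δt = d  ⇒  (31.2+38.5 − 2φ)·2 = 98.6
φ = (69.70 − 98.6/2) / 2 = 10.20 mm/h.

φ ≈ 10.20 mm/h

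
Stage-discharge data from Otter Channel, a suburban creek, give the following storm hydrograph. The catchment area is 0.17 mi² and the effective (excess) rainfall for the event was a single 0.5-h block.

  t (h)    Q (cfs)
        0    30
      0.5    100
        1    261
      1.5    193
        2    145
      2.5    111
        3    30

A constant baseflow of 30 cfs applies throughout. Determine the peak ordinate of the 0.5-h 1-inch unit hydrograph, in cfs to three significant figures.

U_p ≈ 76.8 cfs

Direct runoff: 0.0, 70.0, 231.0, 163.0, 115.0, 81.0, 0.0 cfs; ΣQ_DR = 660.0 cfs, peak = 231.0 cfs.
Runoff depth d = ΣQ_DR·Δt / A = 660.0 × 1800 / (0.17 mi²) = 3.008 in.
The 1-inch UH is the DRH scaled by (1 in)/d, so U_p = 231.0 × 1/3.008 = 76.8 cfs.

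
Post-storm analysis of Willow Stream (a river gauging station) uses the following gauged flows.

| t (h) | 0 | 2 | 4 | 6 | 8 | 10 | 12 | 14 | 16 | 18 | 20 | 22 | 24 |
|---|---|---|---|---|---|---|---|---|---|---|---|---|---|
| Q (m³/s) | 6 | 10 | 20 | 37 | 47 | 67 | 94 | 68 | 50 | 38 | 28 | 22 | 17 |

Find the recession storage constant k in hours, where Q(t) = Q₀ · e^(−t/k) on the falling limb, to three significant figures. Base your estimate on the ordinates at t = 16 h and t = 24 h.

k ≈ 7.42 h

On the falling limb, Q drops from 50 to 17 m³/s between t = 16 h and t = 24 h (Δt = 8 h).
k = −Δt / ln(Q₂/Q₁) = −8 / ln(17/50) = 7.42 h.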